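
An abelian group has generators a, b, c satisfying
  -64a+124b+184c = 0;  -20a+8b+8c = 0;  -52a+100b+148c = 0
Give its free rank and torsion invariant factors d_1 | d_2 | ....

Answer: M ≅ ℤ/4 ⊕ ℤ/12 ⊕ ℤ/12

Derivation:
rank_ℚ(R)=3; free=3−3=0
SNF(R) diag = [4, 12, 12] → torsion [4, 12, 12]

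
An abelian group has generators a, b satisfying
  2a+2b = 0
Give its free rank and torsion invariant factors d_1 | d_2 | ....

rank_ℚ(R)=1; free=2−1=1
SNF(R) diag = [2] → torsion [2]

Answer: M ≅ ℤ^1 ⊕ ℤ/2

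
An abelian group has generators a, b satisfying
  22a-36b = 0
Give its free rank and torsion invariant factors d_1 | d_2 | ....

Answer: M ≅ ℤ^1 ⊕ ℤ/2

Derivation:
rank_ℚ(R)=1; free=2−1=1
SNF(R) diag = [2] → torsion [2]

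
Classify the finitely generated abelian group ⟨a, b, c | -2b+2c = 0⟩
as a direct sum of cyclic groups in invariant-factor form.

Answer: M ≅ ℤ^2 ⊕ ℤ/2

Derivation:
rank_ℚ(R)=1; free=3−1=2
SNF(R) diag = [2] → torsion [2]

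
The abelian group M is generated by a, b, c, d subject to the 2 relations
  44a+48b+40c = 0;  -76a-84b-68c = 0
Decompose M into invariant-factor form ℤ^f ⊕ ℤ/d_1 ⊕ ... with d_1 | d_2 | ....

rank_ℚ(R)=2; free=4−2=2
SNF(R) diag = [4, 12] → torsion [4, 12]

Answer: M ≅ ℤ^2 ⊕ ℤ/4 ⊕ ℤ/12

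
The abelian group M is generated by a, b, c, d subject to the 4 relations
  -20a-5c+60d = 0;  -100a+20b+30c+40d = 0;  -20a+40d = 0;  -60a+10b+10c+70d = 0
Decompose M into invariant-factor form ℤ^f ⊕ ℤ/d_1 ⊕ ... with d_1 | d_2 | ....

Answer: M ≅ ℤ/5 ⊕ ℤ/10 ⊕ ℤ/20 ⊕ ℤ/20

Derivation:
rank_ℚ(R)=4; free=4−4=0
SNF(R) diag = [5, 10, 20, 20] → torsion [5, 10, 20, 20]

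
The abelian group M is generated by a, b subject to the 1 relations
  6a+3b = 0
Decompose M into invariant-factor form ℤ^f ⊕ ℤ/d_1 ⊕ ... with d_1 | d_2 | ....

rank_ℚ(R)=1; free=2−1=1
SNF(R) diag = [3] → torsion [3]

Answer: M ≅ ℤ^1 ⊕ ℤ/3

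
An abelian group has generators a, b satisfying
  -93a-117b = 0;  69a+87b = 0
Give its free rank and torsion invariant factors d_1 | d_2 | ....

Answer: M ≅ ℤ/3 ⊕ ℤ/6

Derivation:
rank_ℚ(R)=2; free=2−2=0
SNF(R) diag = [3, 6] → torsion [3, 6]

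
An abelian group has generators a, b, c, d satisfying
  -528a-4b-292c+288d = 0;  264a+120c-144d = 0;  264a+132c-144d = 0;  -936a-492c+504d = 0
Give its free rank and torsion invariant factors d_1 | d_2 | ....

Answer: M ≅ ℤ/4 ⊕ ℤ/12 ⊕ ℤ/24 ⊕ ℤ/72

Derivation:
rank_ℚ(R)=4; free=4−4=0
SNF(R) diag = [4, 12, 24, 72] → torsion [4, 12, 24, 72]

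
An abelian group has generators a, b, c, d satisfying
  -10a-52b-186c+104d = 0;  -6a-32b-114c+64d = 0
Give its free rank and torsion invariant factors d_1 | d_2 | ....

Answer: M ≅ ℤ^2 ⊕ ℤ/2 ⊕ ℤ/4

Derivation:
rank_ℚ(R)=2; free=4−2=2
SNF(R) diag = [2, 4] → torsion [2, 4]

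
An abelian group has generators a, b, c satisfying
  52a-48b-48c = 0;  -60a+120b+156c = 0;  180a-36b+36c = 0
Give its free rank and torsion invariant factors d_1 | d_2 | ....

Answer: M ≅ ℤ/4 ⊕ ℤ/12 ⊕ ℤ/36

Derivation:
rank_ℚ(R)=3; free=3−3=0
SNF(R) diag = [4, 12, 36] → torsion [4, 12, 36]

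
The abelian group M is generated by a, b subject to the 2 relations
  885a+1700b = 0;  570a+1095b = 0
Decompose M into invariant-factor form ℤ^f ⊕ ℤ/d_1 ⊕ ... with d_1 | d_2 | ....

Answer: M ≅ ℤ/5 ⊕ ℤ/15

Derivation:
rank_ℚ(R)=2; free=2−2=0
SNF(R) diag = [5, 15] → torsion [5, 15]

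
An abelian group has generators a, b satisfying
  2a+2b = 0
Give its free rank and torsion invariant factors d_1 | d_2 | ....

Answer: M ≅ ℤ^1 ⊕ ℤ/2

Derivation:
rank_ℚ(R)=1; free=2−1=1
SNF(R) diag = [2] → torsion [2]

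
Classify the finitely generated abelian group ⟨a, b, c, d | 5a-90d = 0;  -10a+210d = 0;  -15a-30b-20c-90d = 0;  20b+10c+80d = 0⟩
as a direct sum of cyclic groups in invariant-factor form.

rank_ℚ(R)=4; free=4−4=0
SNF(R) diag = [5, 10, 10, 30] → torsion [5, 10, 10, 30]

Answer: M ≅ ℤ/5 ⊕ ℤ/10 ⊕ ℤ/10 ⊕ ℤ/30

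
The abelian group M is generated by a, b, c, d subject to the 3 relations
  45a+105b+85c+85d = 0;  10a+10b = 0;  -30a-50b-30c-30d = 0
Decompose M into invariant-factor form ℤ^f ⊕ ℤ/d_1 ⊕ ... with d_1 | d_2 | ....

Answer: M ≅ ℤ^1 ⊕ ℤ/5 ⊕ ℤ/10 ⊕ ℤ/20

Derivation:
rank_ℚ(R)=3; free=4−3=1
SNF(R) diag = [5, 10, 20] → torsion [5, 10, 20]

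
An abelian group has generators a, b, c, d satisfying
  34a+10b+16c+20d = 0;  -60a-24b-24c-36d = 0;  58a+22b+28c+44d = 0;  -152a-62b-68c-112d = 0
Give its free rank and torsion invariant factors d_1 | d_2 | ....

Answer: M ≅ ℤ/2 ⊕ ℤ/6 ⊕ ℤ/12 ⊕ ℤ/12

Derivation:
rank_ℚ(R)=4; free=4−4=0
SNF(R) diag = [2, 6, 12, 12] → torsion [2, 6, 12, 12]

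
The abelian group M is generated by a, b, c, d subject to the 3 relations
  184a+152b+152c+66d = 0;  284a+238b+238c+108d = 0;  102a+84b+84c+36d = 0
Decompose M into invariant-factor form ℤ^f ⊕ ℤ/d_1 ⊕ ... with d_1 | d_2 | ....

rank_ℚ(R)=3; free=4−3=1
SNF(R) diag = [2, 6, 6] → torsion [2, 6, 6]

Answer: M ≅ ℤ^1 ⊕ ℤ/2 ⊕ ℤ/6 ⊕ ℤ/6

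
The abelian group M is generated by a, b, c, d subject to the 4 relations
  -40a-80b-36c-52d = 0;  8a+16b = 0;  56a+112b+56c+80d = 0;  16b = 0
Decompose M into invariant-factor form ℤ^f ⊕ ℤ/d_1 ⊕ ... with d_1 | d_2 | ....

Answer: M ≅ ℤ/4 ⊕ ℤ/8 ⊕ ℤ/8 ⊕ ℤ/16

Derivation:
rank_ℚ(R)=4; free=4−4=0
SNF(R) diag = [4, 8, 8, 16] → torsion [4, 8, 8, 16]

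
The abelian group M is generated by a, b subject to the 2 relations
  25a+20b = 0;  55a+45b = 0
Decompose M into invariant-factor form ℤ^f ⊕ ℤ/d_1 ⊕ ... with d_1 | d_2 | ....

Answer: M ≅ ℤ/5 ⊕ ℤ/5

Derivation:
rank_ℚ(R)=2; free=2−2=0
SNF(R) diag = [5, 5] → torsion [5, 5]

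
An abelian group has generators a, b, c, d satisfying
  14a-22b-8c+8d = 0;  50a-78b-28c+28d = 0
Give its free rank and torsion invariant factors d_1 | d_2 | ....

Answer: M ≅ ℤ^2 ⊕ ℤ/2 ⊕ ℤ/4

Derivation:
rank_ℚ(R)=2; free=4−2=2
SNF(R) diag = [2, 4] → torsion [2, 4]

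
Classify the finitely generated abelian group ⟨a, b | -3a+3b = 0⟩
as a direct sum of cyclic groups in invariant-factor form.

rank_ℚ(R)=1; free=2−1=1
SNF(R) diag = [3] → torsion [3]

Answer: M ≅ ℤ^1 ⊕ ℤ/3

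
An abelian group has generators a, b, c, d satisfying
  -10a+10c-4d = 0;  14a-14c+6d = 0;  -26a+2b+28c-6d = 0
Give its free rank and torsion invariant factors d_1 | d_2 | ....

Answer: M ≅ ℤ^1 ⊕ ℤ/2 ⊕ ℤ/2 ⊕ ℤ/2

Derivation:
rank_ℚ(R)=3; free=4−3=1
SNF(R) diag = [2, 2, 2] → torsion [2, 2, 2]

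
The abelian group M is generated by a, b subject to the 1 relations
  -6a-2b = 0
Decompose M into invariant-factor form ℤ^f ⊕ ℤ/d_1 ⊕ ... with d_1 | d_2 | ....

rank_ℚ(R)=1; free=2−1=1
SNF(R) diag = [2] → torsion [2]

Answer: M ≅ ℤ^1 ⊕ ℤ/2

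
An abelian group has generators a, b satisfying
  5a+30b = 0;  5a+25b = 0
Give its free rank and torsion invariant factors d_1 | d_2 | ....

Answer: M ≅ ℤ/5 ⊕ ℤ/5

Derivation:
rank_ℚ(R)=2; free=2−2=0
SNF(R) diag = [5, 5] → torsion [5, 5]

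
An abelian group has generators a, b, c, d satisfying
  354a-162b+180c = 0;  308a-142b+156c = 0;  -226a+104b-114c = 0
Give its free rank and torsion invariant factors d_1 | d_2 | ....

rank_ℚ(R)=3; free=4−3=1
SNF(R) diag = [2, 6, 18] → torsion [2, 6, 18]

Answer: M ≅ ℤ^1 ⊕ ℤ/2 ⊕ ℤ/6 ⊕ ℤ/18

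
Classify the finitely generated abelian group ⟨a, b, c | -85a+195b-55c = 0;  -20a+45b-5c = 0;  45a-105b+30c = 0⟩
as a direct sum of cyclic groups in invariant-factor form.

rank_ℚ(R)=3; free=3−3=0
SNF(R) diag = [5, 15, 15] → torsion [5, 15, 15]

Answer: M ≅ ℤ/5 ⊕ ℤ/15 ⊕ ℤ/15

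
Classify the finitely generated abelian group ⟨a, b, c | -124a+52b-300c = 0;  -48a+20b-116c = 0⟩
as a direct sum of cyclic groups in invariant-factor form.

rank_ℚ(R)=2; free=3−2=1
SNF(R) diag = [4, 4] → torsion [4, 4]

Answer: M ≅ ℤ^1 ⊕ ℤ/4 ⊕ ℤ/4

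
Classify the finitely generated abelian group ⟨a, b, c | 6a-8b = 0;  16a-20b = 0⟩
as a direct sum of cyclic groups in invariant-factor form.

rank_ℚ(R)=2; free=3−2=1
SNF(R) diag = [2, 4] → torsion [2, 4]

Answer: M ≅ ℤ^1 ⊕ ℤ/2 ⊕ ℤ/4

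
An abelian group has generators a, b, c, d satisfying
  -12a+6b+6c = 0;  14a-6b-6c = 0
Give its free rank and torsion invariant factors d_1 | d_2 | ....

Answer: M ≅ ℤ^2 ⊕ ℤ/2 ⊕ ℤ/6

Derivation:
rank_ℚ(R)=2; free=4−2=2
SNF(R) diag = [2, 6] → torsion [2, 6]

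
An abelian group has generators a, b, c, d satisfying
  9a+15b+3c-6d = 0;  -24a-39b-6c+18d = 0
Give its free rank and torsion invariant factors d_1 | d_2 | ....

Answer: M ≅ ℤ^2 ⊕ ℤ/3 ⊕ ℤ/3

Derivation:
rank_ℚ(R)=2; free=4−2=2
SNF(R) diag = [3, 3] → torsion [3, 3]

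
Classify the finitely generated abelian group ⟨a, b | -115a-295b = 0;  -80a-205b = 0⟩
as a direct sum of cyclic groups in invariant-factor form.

Answer: M ≅ ℤ/5 ⊕ ℤ/5

Derivation:
rank_ℚ(R)=2; free=2−2=0
SNF(R) diag = [5, 5] → torsion [5, 5]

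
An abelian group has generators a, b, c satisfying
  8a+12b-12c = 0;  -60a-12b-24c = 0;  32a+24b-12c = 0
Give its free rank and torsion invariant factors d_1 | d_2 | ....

rank_ℚ(R)=3; free=3−3=0
SNF(R) diag = [4, 12, 12] → torsion [4, 12, 12]

Answer: M ≅ ℤ/4 ⊕ ℤ/12 ⊕ ℤ/12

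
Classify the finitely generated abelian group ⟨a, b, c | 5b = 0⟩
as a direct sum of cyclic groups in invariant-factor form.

rank_ℚ(R)=1; free=3−1=2
SNF(R) diag = [5] → torsion [5]

Answer: M ≅ ℤ^2 ⊕ ℤ/5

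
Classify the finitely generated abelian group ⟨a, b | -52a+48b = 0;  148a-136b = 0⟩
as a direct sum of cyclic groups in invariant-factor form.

Answer: M ≅ ℤ/4 ⊕ ℤ/8

Derivation:
rank_ℚ(R)=2; free=2−2=0
SNF(R) diag = [4, 8] → torsion [4, 8]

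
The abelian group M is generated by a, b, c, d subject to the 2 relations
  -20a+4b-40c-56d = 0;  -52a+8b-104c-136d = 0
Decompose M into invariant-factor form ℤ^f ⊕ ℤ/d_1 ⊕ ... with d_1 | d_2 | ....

Answer: M ≅ ℤ^2 ⊕ ℤ/4 ⊕ ℤ/12

Derivation:
rank_ℚ(R)=2; free=4−2=2
SNF(R) diag = [4, 12] → torsion [4, 12]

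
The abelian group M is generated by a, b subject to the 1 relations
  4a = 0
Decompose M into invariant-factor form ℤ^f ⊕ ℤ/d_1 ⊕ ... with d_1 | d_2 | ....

rank_ℚ(R)=1; free=2−1=1
SNF(R) diag = [4] → torsion [4]

Answer: M ≅ ℤ^1 ⊕ ℤ/4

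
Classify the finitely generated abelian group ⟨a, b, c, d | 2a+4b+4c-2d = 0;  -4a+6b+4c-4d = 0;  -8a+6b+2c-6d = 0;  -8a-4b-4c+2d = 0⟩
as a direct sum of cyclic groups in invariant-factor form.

rank_ℚ(R)=4; free=4−4=0
SNF(R) diag = [2, 2, 2, 6] → torsion [2, 2, 2, 6]

Answer: M ≅ ℤ/2 ⊕ ℤ/2 ⊕ ℤ/2 ⊕ ℤ/6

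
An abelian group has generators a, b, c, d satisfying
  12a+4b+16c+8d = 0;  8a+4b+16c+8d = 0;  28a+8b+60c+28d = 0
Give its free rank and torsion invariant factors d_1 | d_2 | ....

Answer: M ≅ ℤ^1 ⊕ ℤ/4 ⊕ ℤ/4 ⊕ ℤ/4

Derivation:
rank_ℚ(R)=3; free=4−3=1
SNF(R) diag = [4, 4, 4] → torsion [4, 4, 4]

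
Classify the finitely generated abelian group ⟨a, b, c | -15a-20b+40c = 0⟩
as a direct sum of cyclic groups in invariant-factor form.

rank_ℚ(R)=1; free=3−1=2
SNF(R) diag = [5] → torsion [5]

Answer: M ≅ ℤ^2 ⊕ ℤ/5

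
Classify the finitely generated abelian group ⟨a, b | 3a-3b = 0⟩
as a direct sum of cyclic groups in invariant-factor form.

rank_ℚ(R)=1; free=2−1=1
SNF(R) diag = [3] → torsion [3]

Answer: M ≅ ℤ^1 ⊕ ℤ/3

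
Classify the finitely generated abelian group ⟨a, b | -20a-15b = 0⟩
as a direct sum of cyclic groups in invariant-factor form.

rank_ℚ(R)=1; free=2−1=1
SNF(R) diag = [5] → torsion [5]

Answer: M ≅ ℤ^1 ⊕ ℤ/5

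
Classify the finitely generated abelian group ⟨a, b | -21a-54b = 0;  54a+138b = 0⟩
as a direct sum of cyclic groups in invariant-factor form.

rank_ℚ(R)=2; free=2−2=0
SNF(R) diag = [3, 6] → torsion [3, 6]

Answer: M ≅ ℤ/3 ⊕ ℤ/6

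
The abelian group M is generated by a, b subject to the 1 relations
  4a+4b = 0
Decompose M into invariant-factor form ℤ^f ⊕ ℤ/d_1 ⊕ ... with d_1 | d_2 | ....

rank_ℚ(R)=1; free=2−1=1
SNF(R) diag = [4] → torsion [4]

Answer: M ≅ ℤ^1 ⊕ ℤ/4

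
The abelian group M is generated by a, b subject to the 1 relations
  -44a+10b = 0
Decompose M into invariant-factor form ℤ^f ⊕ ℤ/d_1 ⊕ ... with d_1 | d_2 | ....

rank_ℚ(R)=1; free=2−1=1
SNF(R) diag = [2] → torsion [2]

Answer: M ≅ ℤ^1 ⊕ ℤ/2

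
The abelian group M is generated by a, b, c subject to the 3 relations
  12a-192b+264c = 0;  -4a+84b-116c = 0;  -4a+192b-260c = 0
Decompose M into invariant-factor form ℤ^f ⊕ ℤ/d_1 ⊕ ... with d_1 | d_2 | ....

Answer: M ≅ ℤ/4 ⊕ ℤ/12 ⊕ ℤ/36

Derivation:
rank_ℚ(R)=3; free=3−3=0
SNF(R) diag = [4, 12, 36] → torsion [4, 12, 36]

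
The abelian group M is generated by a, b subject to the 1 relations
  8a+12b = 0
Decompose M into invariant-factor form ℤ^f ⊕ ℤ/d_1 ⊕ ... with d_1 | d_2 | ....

rank_ℚ(R)=1; free=2−1=1
SNF(R) diag = [4] → torsion [4]

Answer: M ≅ ℤ^1 ⊕ ℤ/4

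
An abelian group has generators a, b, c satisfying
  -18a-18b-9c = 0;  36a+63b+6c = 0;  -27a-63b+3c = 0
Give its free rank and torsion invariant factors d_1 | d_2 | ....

Answer: M ≅ ℤ/3 ⊕ ℤ/9 ⊕ ℤ/9

Derivation:
rank_ℚ(R)=3; free=3−3=0
SNF(R) diag = [3, 9, 9] → torsion [3, 9, 9]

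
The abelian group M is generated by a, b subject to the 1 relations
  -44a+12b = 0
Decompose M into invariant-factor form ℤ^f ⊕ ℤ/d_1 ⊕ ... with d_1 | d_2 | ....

rank_ℚ(R)=1; free=2−1=1
SNF(R) diag = [4] → torsion [4]

Answer: M ≅ ℤ^1 ⊕ ℤ/4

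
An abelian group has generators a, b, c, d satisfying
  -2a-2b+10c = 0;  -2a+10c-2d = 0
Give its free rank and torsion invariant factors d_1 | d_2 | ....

Answer: M ≅ ℤ^2 ⊕ ℤ/2 ⊕ ℤ/2

Derivation:
rank_ℚ(R)=2; free=4−2=2
SNF(R) diag = [2, 2] → torsion [2, 2]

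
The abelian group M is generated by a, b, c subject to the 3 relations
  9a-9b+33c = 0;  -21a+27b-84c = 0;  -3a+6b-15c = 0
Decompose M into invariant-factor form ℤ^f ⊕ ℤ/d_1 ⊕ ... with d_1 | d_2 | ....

rank_ℚ(R)=3; free=3−3=0
SNF(R) diag = [3, 3, 3] → torsion [3, 3, 3]

Answer: M ≅ ℤ/3 ⊕ ℤ/3 ⊕ ℤ/3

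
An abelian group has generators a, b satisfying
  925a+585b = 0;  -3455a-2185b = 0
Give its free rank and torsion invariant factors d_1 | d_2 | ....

Answer: M ≅ ℤ/5 ⊕ ℤ/10

Derivation:
rank_ℚ(R)=2; free=2−2=0
SNF(R) diag = [5, 10] → torsion [5, 10]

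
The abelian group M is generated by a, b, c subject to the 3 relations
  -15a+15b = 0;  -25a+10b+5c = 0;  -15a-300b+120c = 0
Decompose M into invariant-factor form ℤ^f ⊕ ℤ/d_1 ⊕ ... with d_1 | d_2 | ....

Answer: M ≅ ℤ/5 ⊕ ℤ/15 ⊕ ℤ/45

Derivation:
rank_ℚ(R)=3; free=3−3=0
SNF(R) diag = [5, 15, 45] → torsion [5, 15, 45]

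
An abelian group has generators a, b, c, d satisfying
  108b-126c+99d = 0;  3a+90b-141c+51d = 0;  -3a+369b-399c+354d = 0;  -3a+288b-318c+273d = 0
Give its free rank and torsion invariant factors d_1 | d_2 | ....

rank_ℚ(R)=4; free=4−4=0
SNF(R) diag = [3, 9, 27, 81] → torsion [3, 9, 27, 81]

Answer: M ≅ ℤ/3 ⊕ ℤ/9 ⊕ ℤ/27 ⊕ ℤ/81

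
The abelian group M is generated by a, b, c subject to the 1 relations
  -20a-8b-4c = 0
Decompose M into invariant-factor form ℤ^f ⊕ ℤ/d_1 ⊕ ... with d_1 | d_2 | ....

rank_ℚ(R)=1; free=3−1=2
SNF(R) diag = [4] → torsion [4]

Answer: M ≅ ℤ^2 ⊕ ℤ/4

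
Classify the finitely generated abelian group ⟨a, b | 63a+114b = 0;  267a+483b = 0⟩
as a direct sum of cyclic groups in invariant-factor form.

rank_ℚ(R)=2; free=2−2=0
SNF(R) diag = [3, 3] → torsion [3, 3]

Answer: M ≅ ℤ/3 ⊕ ℤ/3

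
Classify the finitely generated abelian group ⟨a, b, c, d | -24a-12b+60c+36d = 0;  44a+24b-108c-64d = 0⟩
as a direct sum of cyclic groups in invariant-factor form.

rank_ℚ(R)=2; free=4−2=2
SNF(R) diag = [4, 12] → torsion [4, 12]

Answer: M ≅ ℤ^2 ⊕ ℤ/4 ⊕ ℤ/12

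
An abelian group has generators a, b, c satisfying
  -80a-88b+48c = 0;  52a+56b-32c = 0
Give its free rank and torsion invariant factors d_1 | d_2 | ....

Answer: M ≅ ℤ^1 ⊕ ℤ/4 ⊕ ℤ/8

Derivation:
rank_ℚ(R)=2; free=3−2=1
SNF(R) diag = [4, 8] → torsion [4, 8]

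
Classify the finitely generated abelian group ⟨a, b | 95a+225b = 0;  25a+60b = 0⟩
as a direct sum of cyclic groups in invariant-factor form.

Answer: M ≅ ℤ/5 ⊕ ℤ/15

Derivation:
rank_ℚ(R)=2; free=2−2=0
SNF(R) diag = [5, 15] → torsion [5, 15]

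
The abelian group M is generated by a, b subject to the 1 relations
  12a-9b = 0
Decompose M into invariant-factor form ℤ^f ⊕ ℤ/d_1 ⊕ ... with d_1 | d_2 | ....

rank_ℚ(R)=1; free=2−1=1
SNF(R) diag = [3] → torsion [3]

Answer: M ≅ ℤ^1 ⊕ ℤ/3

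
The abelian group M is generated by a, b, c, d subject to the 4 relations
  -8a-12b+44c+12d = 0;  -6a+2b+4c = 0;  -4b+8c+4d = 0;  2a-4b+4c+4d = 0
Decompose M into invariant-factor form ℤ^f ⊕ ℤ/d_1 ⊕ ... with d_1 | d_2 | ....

Answer: M ≅ ℤ/2 ⊕ ℤ/2 ⊕ ℤ/4 ⊕ ℤ/4

Derivation:
rank_ℚ(R)=4; free=4−4=0
SNF(R) diag = [2, 2, 4, 4] → torsion [2, 2, 4, 4]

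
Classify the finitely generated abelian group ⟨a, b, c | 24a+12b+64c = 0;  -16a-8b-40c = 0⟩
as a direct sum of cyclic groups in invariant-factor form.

Answer: M ≅ ℤ^1 ⊕ ℤ/4 ⊕ ℤ/8

Derivation:
rank_ℚ(R)=2; free=3−2=1
SNF(R) diag = [4, 8] → torsion [4, 8]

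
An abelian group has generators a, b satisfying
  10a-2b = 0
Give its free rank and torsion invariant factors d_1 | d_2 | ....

Answer: M ≅ ℤ^1 ⊕ ℤ/2

Derivation:
rank_ℚ(R)=1; free=2−1=1
SNF(R) diag = [2] → torsion [2]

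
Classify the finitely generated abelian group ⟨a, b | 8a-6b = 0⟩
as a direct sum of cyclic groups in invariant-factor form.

rank_ℚ(R)=1; free=2−1=1
SNF(R) diag = [2] → torsion [2]

Answer: M ≅ ℤ^1 ⊕ ℤ/2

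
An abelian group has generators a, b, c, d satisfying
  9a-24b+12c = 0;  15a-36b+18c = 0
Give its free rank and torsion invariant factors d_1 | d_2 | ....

Answer: M ≅ ℤ^2 ⊕ ℤ/3 ⊕ ℤ/6

Derivation:
rank_ℚ(R)=2; free=4−2=2
SNF(R) diag = [3, 6] → torsion [3, 6]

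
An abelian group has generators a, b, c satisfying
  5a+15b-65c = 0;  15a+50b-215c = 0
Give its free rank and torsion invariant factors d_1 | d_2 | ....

rank_ℚ(R)=2; free=3−2=1
SNF(R) diag = [5, 5] → torsion [5, 5]

Answer: M ≅ ℤ^1 ⊕ ℤ/5 ⊕ ℤ/5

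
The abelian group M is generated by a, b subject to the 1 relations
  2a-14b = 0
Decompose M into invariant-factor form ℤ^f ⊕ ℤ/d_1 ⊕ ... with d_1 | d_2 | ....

rank_ℚ(R)=1; free=2−1=1
SNF(R) diag = [2] → torsion [2]

Answer: M ≅ ℤ^1 ⊕ ℤ/2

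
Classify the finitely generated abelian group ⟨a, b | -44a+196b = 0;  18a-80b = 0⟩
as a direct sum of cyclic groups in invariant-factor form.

rank_ℚ(R)=2; free=2−2=0
SNF(R) diag = [2, 4] → torsion [2, 4]

Answer: M ≅ ℤ/2 ⊕ ℤ/4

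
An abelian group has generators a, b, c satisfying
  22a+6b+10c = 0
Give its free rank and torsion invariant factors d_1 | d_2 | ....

rank_ℚ(R)=1; free=3−1=2
SNF(R) diag = [2] → torsion [2]

Answer: M ≅ ℤ^2 ⊕ ℤ/2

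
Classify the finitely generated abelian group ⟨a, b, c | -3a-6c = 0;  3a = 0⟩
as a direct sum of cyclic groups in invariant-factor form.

rank_ℚ(R)=2; free=3−2=1
SNF(R) diag = [3, 6] → torsion [3, 6]

Answer: M ≅ ℤ^1 ⊕ ℤ/3 ⊕ ℤ/6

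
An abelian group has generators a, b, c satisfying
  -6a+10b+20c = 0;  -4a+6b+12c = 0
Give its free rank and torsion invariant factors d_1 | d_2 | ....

rank_ℚ(R)=2; free=3−2=1
SNF(R) diag = [2, 2] → torsion [2, 2]

Answer: M ≅ ℤ^1 ⊕ ℤ/2 ⊕ ℤ/2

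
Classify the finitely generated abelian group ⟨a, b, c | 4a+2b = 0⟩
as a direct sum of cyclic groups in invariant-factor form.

rank_ℚ(R)=1; free=3−1=2
SNF(R) diag = [2] → torsion [2]

Answer: M ≅ ℤ^2 ⊕ ℤ/2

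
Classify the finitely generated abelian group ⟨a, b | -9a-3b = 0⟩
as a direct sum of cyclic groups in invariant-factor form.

Answer: M ≅ ℤ^1 ⊕ ℤ/3

Derivation:
rank_ℚ(R)=1; free=2−1=1
SNF(R) diag = [3] → torsion [3]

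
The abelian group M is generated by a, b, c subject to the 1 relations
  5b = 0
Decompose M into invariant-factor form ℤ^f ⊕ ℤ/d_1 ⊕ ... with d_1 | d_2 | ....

rank_ℚ(R)=1; free=3−1=2
SNF(R) diag = [5] → torsion [5]

Answer: M ≅ ℤ^2 ⊕ ℤ/5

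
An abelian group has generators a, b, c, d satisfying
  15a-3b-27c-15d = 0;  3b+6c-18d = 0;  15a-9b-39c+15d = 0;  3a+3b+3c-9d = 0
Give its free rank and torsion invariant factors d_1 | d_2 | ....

Answer: M ≅ ℤ/3 ⊕ ℤ/3 ⊕ ℤ/6 ⊕ ℤ/6

Derivation:
rank_ℚ(R)=4; free=4−4=0
SNF(R) diag = [3, 3, 6, 6] → torsion [3, 3, 6, 6]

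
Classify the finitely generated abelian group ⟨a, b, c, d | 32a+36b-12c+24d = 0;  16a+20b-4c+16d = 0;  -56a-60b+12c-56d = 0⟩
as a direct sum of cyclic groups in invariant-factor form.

rank_ℚ(R)=3; free=4−3=1
SNF(R) diag = [4, 8, 8] → torsion [4, 8, 8]

Answer: M ≅ ℤ^1 ⊕ ℤ/4 ⊕ ℤ/8 ⊕ ℤ/8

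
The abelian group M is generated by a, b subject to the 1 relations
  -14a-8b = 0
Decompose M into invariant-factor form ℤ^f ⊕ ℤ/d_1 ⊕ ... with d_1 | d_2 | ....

Answer: M ≅ ℤ^1 ⊕ ℤ/2

Derivation:
rank_ℚ(R)=1; free=2−1=1
SNF(R) diag = [2] → torsion [2]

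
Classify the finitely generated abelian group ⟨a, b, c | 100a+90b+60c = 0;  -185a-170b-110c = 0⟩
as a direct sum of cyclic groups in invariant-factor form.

rank_ℚ(R)=2; free=3−2=1
SNF(R) diag = [5, 10] → torsion [5, 10]

Answer: M ≅ ℤ^1 ⊕ ℤ/5 ⊕ ℤ/10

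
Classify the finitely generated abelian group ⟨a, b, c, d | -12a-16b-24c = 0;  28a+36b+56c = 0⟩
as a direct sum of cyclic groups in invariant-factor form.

Answer: M ≅ ℤ^2 ⊕ ℤ/4 ⊕ ℤ/4

Derivation:
rank_ℚ(R)=2; free=4−2=2
SNF(R) diag = [4, 4] → torsion [4, 4]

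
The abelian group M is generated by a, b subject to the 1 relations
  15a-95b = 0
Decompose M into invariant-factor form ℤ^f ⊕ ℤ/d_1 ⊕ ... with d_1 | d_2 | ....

rank_ℚ(R)=1; free=2−1=1
SNF(R) diag = [5] → torsion [5]

Answer: M ≅ ℤ^1 ⊕ ℤ/5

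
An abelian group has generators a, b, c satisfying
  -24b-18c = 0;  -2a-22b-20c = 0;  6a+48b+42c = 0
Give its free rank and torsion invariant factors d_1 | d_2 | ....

Answer: M ≅ ℤ/2 ⊕ ℤ/6 ⊕ ℤ/18

Derivation:
rank_ℚ(R)=3; free=3−3=0
SNF(R) diag = [2, 6, 18] → torsion [2, 6, 18]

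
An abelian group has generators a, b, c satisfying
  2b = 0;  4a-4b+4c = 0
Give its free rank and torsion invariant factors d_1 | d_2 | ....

rank_ℚ(R)=2; free=3−2=1
SNF(R) diag = [2, 4] → torsion [2, 4]

Answer: M ≅ ℤ^1 ⊕ ℤ/2 ⊕ ℤ/4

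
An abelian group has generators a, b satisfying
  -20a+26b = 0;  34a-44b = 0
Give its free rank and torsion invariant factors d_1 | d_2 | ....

rank_ℚ(R)=2; free=2−2=0
SNF(R) diag = [2, 2] → torsion [2, 2]

Answer: M ≅ ℤ/2 ⊕ ℤ/2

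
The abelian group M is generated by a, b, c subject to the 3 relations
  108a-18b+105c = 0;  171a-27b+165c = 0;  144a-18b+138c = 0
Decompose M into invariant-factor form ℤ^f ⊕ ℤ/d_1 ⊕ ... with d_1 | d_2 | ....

Answer: M ≅ ℤ/3 ⊕ ℤ/9 ⊕ ℤ/18

Derivation:
rank_ℚ(R)=3; free=3−3=0
SNF(R) diag = [3, 9, 18] → torsion [3, 9, 18]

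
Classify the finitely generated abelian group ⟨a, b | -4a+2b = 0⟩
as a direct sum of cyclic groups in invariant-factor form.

Answer: M ≅ ℤ^1 ⊕ ℤ/2

Derivation:
rank_ℚ(R)=1; free=2−1=1
SNF(R) diag = [2] → torsion [2]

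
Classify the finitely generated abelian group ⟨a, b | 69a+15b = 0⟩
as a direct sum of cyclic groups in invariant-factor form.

rank_ℚ(R)=1; free=2−1=1
SNF(R) diag = [3] → torsion [3]

Answer: M ≅ ℤ^1 ⊕ ℤ/3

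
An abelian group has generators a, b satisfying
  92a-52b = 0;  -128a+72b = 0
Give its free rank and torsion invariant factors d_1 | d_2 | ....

rank_ℚ(R)=2; free=2−2=0
SNF(R) diag = [4, 8] → torsion [4, 8]

Answer: M ≅ ℤ/4 ⊕ ℤ/8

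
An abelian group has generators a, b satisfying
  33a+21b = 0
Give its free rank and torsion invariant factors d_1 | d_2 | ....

Answer: M ≅ ℤ^1 ⊕ ℤ/3

Derivation:
rank_ℚ(R)=1; free=2−1=1
SNF(R) diag = [3] → torsion [3]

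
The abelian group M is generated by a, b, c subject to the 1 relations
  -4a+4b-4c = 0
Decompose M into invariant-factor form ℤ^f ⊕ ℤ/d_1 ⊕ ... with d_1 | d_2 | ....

rank_ℚ(R)=1; free=3−1=2
SNF(R) diag = [4] → torsion [4]

Answer: M ≅ ℤ^2 ⊕ ℤ/4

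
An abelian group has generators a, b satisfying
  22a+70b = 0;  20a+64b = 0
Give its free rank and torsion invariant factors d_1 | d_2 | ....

Answer: M ≅ ℤ/2 ⊕ ℤ/4

Derivation:
rank_ℚ(R)=2; free=2−2=0
SNF(R) diag = [2, 4] → torsion [2, 4]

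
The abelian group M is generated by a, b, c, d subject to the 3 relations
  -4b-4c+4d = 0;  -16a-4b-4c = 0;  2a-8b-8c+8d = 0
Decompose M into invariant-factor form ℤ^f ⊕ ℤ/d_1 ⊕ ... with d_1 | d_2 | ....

rank_ℚ(R)=3; free=4−3=1
SNF(R) diag = [2, 4, 4] → torsion [2, 4, 4]

Answer: M ≅ ℤ^1 ⊕ ℤ/2 ⊕ ℤ/4 ⊕ ℤ/4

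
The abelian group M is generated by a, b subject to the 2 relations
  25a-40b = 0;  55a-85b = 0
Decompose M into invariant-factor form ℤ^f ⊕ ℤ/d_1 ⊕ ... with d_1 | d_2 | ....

rank_ℚ(R)=2; free=2−2=0
SNF(R) diag = [5, 15] → torsion [5, 15]

Answer: M ≅ ℤ/5 ⊕ ℤ/15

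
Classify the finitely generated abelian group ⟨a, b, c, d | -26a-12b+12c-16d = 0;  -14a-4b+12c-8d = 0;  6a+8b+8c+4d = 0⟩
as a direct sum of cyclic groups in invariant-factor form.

rank_ℚ(R)=3; free=4−3=1
SNF(R) diag = [2, 4, 8] → torsion [2, 4, 8]

Answer: M ≅ ℤ^1 ⊕ ℤ/2 ⊕ ℤ/4 ⊕ ℤ/8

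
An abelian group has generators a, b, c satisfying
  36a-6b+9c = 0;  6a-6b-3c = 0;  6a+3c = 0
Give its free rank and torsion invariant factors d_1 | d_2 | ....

rank_ℚ(R)=3; free=3−3=0
SNF(R) diag = [3, 6, 6] → torsion [3, 6, 6]

Answer: M ≅ ℤ/3 ⊕ ℤ/6 ⊕ ℤ/6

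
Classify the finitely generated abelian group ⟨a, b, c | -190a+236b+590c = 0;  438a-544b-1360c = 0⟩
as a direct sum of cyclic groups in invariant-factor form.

rank_ℚ(R)=2; free=3−2=1
SNF(R) diag = [2, 2] → torsion [2, 2]

Answer: M ≅ ℤ^1 ⊕ ℤ/2 ⊕ ℤ/2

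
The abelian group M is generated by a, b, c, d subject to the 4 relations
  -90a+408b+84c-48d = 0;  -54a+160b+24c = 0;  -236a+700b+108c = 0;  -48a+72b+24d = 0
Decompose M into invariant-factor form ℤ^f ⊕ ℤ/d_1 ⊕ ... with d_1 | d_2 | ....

Answer: M ≅ ℤ/2 ⊕ ℤ/4 ⊕ ℤ/12 ⊕ ℤ/24

Derivation:
rank_ℚ(R)=4; free=4−4=0
SNF(R) diag = [2, 4, 12, 24] → torsion [2, 4, 12, 24]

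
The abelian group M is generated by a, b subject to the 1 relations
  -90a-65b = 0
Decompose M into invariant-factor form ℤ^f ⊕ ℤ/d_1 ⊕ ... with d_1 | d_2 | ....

rank_ℚ(R)=1; free=2−1=1
SNF(R) diag = [5] → torsion [5]

Answer: M ≅ ℤ^1 ⊕ ℤ/5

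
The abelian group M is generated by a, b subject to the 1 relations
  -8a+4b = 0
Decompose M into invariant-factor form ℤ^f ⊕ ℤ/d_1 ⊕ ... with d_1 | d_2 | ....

Answer: M ≅ ℤ^1 ⊕ ℤ/4

Derivation:
rank_ℚ(R)=1; free=2−1=1
SNF(R) diag = [4] → torsion [4]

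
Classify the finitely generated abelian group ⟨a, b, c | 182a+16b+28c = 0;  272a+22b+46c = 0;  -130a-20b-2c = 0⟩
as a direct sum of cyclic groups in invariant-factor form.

rank_ℚ(R)=3; free=3−3=0
SNF(R) diag = [2, 6, 18] → torsion [2, 6, 18]

Answer: M ≅ ℤ/2 ⊕ ℤ/6 ⊕ ℤ/18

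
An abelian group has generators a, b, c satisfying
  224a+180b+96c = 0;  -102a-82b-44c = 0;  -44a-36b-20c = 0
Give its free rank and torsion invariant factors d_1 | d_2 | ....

Answer: M ≅ ℤ/2 ⊕ ℤ/4 ⊕ ℤ/4

Derivation:
rank_ℚ(R)=3; free=3−3=0
SNF(R) diag = [2, 4, 4] → torsion [2, 4, 4]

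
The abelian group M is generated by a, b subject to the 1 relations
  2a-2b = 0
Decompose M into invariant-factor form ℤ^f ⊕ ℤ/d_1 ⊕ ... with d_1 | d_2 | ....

rank_ℚ(R)=1; free=2−1=1
SNF(R) diag = [2] → torsion [2]

Answer: M ≅ ℤ^1 ⊕ ℤ/2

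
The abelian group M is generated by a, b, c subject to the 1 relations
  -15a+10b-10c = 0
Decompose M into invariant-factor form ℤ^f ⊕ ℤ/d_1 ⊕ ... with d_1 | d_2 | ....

rank_ℚ(R)=1; free=3−1=2
SNF(R) diag = [5] → torsion [5]

Answer: M ≅ ℤ^2 ⊕ ℤ/5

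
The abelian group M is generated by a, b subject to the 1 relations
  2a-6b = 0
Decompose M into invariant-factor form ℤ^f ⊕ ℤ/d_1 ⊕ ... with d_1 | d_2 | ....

Answer: M ≅ ℤ^1 ⊕ ℤ/2

Derivation:
rank_ℚ(R)=1; free=2−1=1
SNF(R) diag = [2] → torsion [2]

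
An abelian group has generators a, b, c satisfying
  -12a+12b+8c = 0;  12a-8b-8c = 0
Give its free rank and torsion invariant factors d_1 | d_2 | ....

Answer: M ≅ ℤ^1 ⊕ ℤ/4 ⊕ ℤ/4

Derivation:
rank_ℚ(R)=2; free=3−2=1
SNF(R) diag = [4, 4] → torsion [4, 4]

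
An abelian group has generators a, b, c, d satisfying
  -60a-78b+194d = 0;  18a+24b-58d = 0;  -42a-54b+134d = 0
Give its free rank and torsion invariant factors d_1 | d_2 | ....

Answer: M ≅ ℤ^1 ⊕ ℤ/2 ⊕ ℤ/6 ⊕ ℤ/6

Derivation:
rank_ℚ(R)=3; free=4−3=1
SNF(R) diag = [2, 6, 6] → torsion [2, 6, 6]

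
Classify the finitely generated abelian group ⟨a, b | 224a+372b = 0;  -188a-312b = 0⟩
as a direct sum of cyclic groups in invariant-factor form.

rank_ℚ(R)=2; free=2−2=0
SNF(R) diag = [4, 12] → torsion [4, 12]

Answer: M ≅ ℤ/4 ⊕ ℤ/12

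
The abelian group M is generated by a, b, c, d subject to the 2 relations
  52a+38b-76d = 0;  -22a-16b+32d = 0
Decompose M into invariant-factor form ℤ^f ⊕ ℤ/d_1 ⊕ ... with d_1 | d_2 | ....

rank_ℚ(R)=2; free=4−2=2
SNF(R) diag = [2, 2] → torsion [2, 2]

Answer: M ≅ ℤ^2 ⊕ ℤ/2 ⊕ ℤ/2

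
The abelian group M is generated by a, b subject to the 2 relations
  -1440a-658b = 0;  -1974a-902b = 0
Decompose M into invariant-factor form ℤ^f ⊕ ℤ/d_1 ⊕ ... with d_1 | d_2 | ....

Answer: M ≅ ℤ/2 ⊕ ℤ/6

Derivation:
rank_ℚ(R)=2; free=2−2=0
SNF(R) diag = [2, 6] → torsion [2, 6]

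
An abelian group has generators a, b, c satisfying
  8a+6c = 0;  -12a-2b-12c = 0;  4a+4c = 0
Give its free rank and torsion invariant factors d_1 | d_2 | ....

rank_ℚ(R)=3; free=3−3=0
SNF(R) diag = [2, 2, 4] → torsion [2, 2, 4]

Answer: M ≅ ℤ/2 ⊕ ℤ/2 ⊕ ℤ/4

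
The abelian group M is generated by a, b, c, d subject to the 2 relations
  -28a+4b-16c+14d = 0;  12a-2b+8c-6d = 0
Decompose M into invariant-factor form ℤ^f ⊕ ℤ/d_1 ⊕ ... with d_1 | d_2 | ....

rank_ℚ(R)=2; free=4−2=2
SNF(R) diag = [2, 2] → torsion [2, 2]

Answer: M ≅ ℤ^2 ⊕ ℤ/2 ⊕ ℤ/2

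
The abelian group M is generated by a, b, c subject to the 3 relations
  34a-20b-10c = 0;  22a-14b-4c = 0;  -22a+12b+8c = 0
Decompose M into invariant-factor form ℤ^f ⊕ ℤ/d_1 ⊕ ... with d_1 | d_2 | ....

rank_ℚ(R)=3; free=3−3=0
SNF(R) diag = [2, 2, 6] → torsion [2, 2, 6]

Answer: M ≅ ℤ/2 ⊕ ℤ/2 ⊕ ℤ/6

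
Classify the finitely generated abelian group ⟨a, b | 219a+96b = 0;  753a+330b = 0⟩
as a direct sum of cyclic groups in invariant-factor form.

Answer: M ≅ ℤ/3 ⊕ ℤ/6

Derivation:
rank_ℚ(R)=2; free=2−2=0
SNF(R) diag = [3, 6] → torsion [3, 6]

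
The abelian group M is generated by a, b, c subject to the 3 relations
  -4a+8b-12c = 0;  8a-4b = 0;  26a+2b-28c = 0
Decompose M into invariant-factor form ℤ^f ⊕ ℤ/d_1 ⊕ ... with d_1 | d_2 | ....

Answer: M ≅ ℤ/2 ⊕ ℤ/4 ⊕ ℤ/12

Derivation:
rank_ℚ(R)=3; free=3−3=0
SNF(R) diag = [2, 4, 12] → torsion [2, 4, 12]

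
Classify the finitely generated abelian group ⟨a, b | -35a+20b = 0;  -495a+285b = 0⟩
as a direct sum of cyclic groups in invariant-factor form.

Answer: M ≅ ℤ/5 ⊕ ℤ/15

Derivation:
rank_ℚ(R)=2; free=2−2=0
SNF(R) diag = [5, 15] → torsion [5, 15]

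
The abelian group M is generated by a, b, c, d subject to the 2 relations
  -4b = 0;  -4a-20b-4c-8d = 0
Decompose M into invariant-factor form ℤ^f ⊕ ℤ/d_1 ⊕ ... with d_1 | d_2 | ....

rank_ℚ(R)=2; free=4−2=2
SNF(R) diag = [4, 4] → torsion [4, 4]

Answer: M ≅ ℤ^2 ⊕ ℤ/4 ⊕ ℤ/4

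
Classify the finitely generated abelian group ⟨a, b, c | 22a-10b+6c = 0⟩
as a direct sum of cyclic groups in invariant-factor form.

Answer: M ≅ ℤ^2 ⊕ ℤ/2

Derivation:
rank_ℚ(R)=1; free=3−1=2
SNF(R) diag = [2] → torsion [2]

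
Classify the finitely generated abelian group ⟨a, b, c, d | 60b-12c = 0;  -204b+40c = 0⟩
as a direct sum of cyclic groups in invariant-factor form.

rank_ℚ(R)=2; free=4−2=2
SNF(R) diag = [4, 12] → torsion [4, 12]

Answer: M ≅ ℤ^2 ⊕ ℤ/4 ⊕ ℤ/12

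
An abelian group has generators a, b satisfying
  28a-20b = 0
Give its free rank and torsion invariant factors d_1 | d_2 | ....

rank_ℚ(R)=1; free=2−1=1
SNF(R) diag = [4] → torsion [4]

Answer: M ≅ ℤ^1 ⊕ ℤ/4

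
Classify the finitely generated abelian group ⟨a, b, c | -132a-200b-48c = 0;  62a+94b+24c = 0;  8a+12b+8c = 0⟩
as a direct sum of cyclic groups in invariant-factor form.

Answer: M ≅ ℤ/2 ⊕ ℤ/4 ⊕ ℤ/8

Derivation:
rank_ℚ(R)=3; free=3−3=0
SNF(R) diag = [2, 4, 8] → torsion [2, 4, 8]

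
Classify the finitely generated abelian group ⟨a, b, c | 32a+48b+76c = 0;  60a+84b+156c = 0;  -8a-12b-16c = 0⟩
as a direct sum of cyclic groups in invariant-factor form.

Answer: M ≅ ℤ/4 ⊕ ℤ/12 ⊕ ℤ/12

Derivation:
rank_ℚ(R)=3; free=3−3=0
SNF(R) diag = [4, 12, 12] → torsion [4, 12, 12]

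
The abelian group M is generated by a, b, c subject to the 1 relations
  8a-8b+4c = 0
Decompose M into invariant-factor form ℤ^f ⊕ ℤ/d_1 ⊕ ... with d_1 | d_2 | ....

rank_ℚ(R)=1; free=3−1=2
SNF(R) diag = [4] → torsion [4]

Answer: M ≅ ℤ^2 ⊕ ℤ/4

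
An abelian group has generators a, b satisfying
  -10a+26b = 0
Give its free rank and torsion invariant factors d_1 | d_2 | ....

Answer: M ≅ ℤ^1 ⊕ ℤ/2

Derivation:
rank_ℚ(R)=1; free=2−1=1
SNF(R) diag = [2] → torsion [2]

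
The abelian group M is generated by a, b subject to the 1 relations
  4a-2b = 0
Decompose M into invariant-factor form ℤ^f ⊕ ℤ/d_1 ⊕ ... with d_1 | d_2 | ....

Answer: M ≅ ℤ^1 ⊕ ℤ/2

Derivation:
rank_ℚ(R)=1; free=2−1=1
SNF(R) diag = [2] → torsion [2]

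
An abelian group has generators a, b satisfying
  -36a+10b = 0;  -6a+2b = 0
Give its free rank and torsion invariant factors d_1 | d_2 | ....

rank_ℚ(R)=2; free=2−2=0
SNF(R) diag = [2, 6] → torsion [2, 6]

Answer: M ≅ ℤ/2 ⊕ ℤ/6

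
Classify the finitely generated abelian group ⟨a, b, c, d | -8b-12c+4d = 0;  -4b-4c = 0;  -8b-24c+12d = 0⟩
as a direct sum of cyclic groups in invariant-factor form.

Answer: M ≅ ℤ^1 ⊕ ℤ/4 ⊕ ℤ/4 ⊕ ℤ/4

Derivation:
rank_ℚ(R)=3; free=4−3=1
SNF(R) diag = [4, 4, 4] → torsion [4, 4, 4]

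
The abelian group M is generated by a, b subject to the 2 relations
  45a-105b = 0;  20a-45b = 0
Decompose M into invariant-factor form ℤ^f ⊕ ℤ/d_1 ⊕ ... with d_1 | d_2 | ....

rank_ℚ(R)=2; free=2−2=0
SNF(R) diag = [5, 15] → torsion [5, 15]

Answer: M ≅ ℤ/5 ⊕ ℤ/15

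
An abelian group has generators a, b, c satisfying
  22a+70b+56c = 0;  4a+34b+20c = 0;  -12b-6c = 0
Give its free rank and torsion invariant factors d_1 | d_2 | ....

Answer: M ≅ ℤ/2 ⊕ ℤ/6 ⊕ ℤ/18

Derivation:
rank_ℚ(R)=3; free=3−3=0
SNF(R) diag = [2, 6, 18] → torsion [2, 6, 18]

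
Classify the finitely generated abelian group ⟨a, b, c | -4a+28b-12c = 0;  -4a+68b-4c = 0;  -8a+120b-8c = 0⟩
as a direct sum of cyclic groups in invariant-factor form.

rank_ℚ(R)=3; free=3−3=0
SNF(R) diag = [4, 8, 16] → torsion [4, 8, 16]

Answer: M ≅ ℤ/4 ⊕ ℤ/8 ⊕ ℤ/16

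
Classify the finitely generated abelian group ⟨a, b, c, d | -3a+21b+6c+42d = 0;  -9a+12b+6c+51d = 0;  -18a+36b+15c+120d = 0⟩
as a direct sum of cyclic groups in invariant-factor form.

rank_ℚ(R)=3; free=4−3=1
SNF(R) diag = [3, 3, 3] → torsion [3, 3, 3]

Answer: M ≅ ℤ^1 ⊕ ℤ/3 ⊕ ℤ/3 ⊕ ℤ/3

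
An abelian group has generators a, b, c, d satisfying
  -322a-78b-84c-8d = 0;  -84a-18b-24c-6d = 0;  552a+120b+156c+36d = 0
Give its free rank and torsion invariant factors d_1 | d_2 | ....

Answer: M ≅ ℤ^1 ⊕ ℤ/2 ⊕ ℤ/6 ⊕ ℤ/12

Derivation:
rank_ℚ(R)=3; free=4−3=1
SNF(R) diag = [2, 6, 12] → torsion [2, 6, 12]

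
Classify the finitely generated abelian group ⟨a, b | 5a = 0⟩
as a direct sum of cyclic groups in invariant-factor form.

rank_ℚ(R)=1; free=2−1=1
SNF(R) diag = [5] → torsion [5]

Answer: M ≅ ℤ^1 ⊕ ℤ/5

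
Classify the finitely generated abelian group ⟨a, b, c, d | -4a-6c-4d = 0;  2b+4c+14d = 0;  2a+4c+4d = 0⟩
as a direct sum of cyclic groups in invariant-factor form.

rank_ℚ(R)=3; free=4−3=1
SNF(R) diag = [2, 2, 2] → torsion [2, 2, 2]

Answer: M ≅ ℤ^1 ⊕ ℤ/2 ⊕ ℤ/2 ⊕ ℤ/2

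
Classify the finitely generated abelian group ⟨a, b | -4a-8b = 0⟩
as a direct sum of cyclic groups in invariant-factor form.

Answer: M ≅ ℤ^1 ⊕ ℤ/4

Derivation:
rank_ℚ(R)=1; free=2−1=1
SNF(R) diag = [4] → torsion [4]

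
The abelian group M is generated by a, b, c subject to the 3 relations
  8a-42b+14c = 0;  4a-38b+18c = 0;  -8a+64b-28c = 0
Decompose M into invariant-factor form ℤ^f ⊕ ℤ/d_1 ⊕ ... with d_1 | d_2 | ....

Answer: M ≅ ℤ/2 ⊕ ℤ/4 ⊕ ℤ/4

Derivation:
rank_ℚ(R)=3; free=3−3=0
SNF(R) diag = [2, 4, 4] → torsion [2, 4, 4]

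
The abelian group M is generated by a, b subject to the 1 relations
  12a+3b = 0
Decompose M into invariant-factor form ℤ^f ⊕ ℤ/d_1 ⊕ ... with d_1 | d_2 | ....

rank_ℚ(R)=1; free=2−1=1
SNF(R) diag = [3] → torsion [3]

Answer: M ≅ ℤ^1 ⊕ ℤ/3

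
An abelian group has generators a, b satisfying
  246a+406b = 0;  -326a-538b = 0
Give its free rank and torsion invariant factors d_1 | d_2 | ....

Answer: M ≅ ℤ/2 ⊕ ℤ/4

Derivation:
rank_ℚ(R)=2; free=2−2=0
SNF(R) diag = [2, 4] → torsion [2, 4]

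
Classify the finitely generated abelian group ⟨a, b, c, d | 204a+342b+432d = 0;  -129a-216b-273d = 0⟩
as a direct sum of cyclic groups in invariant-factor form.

rank_ℚ(R)=2; free=4−2=2
SNF(R) diag = [3, 6] → torsion [3, 6]

Answer: M ≅ ℤ^2 ⊕ ℤ/3 ⊕ ℤ/6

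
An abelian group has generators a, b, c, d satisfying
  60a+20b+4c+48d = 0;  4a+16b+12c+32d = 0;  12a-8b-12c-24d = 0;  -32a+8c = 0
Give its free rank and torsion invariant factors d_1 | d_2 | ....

Answer: M ≅ ℤ/4 ⊕ ℤ/4 ⊕ ℤ/8 ⊕ ℤ/8

Derivation:
rank_ℚ(R)=4; free=4−4=0
SNF(R) diag = [4, 4, 8, 8] → torsion [4, 4, 8, 8]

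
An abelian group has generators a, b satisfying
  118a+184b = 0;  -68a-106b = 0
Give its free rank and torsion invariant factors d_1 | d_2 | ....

Answer: M ≅ ℤ/2 ⊕ ℤ/2

Derivation:
rank_ℚ(R)=2; free=2−2=0
SNF(R) diag = [2, 2] → torsion [2, 2]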